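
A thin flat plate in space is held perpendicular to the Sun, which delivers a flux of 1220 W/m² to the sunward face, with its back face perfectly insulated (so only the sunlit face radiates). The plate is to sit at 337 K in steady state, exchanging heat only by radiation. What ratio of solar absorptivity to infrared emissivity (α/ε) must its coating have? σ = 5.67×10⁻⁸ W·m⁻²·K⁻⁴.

Balance: αS·A = εσ·1A·T⁴ ⇒ α/ε = σT⁴/S.
α/ε = 5.67×10⁻⁸·(337)⁴/1220 = 5.67×10⁻⁸·1.290×10¹⁰/1220.

α/ε ≈ 0.599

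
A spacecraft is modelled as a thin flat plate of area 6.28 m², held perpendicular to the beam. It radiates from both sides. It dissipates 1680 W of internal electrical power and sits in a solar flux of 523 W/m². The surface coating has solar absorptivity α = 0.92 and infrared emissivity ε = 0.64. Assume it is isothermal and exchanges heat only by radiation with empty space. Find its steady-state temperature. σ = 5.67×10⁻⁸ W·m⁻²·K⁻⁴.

At steady state, absorbed solar power + internal power = radiated power.
Absorbed: α·S·A_cross = 0.92·523·6.280 = 3022 W (cross-section A).
Total input = 3022 + 1680 = 4702 W.
Radiated: εσ·A_surf·T⁴ with A_surf = 2A = 12.56 m².
T⁴ = 4702/(0.64·5.67×10⁻⁸·12.56) = 1.032×10¹⁰ K⁴.

T ≈ 319 K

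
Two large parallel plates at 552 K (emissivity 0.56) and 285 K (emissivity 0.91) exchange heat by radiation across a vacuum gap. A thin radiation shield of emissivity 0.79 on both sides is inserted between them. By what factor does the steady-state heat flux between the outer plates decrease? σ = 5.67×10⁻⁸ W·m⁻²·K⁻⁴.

Without shield: q₀ = σΔ(T⁴)/(1/ε₁+1/ε₂−1) with denominator 1.885.
With shield the two gaps are in series; the resistances add: (1/ε₁+1/ε_s−1)+(1/ε_s+1/ε₂−1) = 2.052+1.365 = 3.416.
Heat-flux ratio q₀/q = 3.416/1.885.

factor ≈ 1.81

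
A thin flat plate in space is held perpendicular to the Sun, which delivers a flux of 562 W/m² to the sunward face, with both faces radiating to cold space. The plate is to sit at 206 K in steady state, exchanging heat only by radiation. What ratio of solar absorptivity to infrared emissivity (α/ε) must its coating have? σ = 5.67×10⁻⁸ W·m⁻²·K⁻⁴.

Balance: αS·A = εσ·2A·T⁴ ⇒ α/ε = 2σT⁴/S.
α/ε = 2·5.67×10⁻⁸·(206)⁴/562 = 2·5.67×10⁻⁸·1.801×10⁹/562.

α/ε ≈ 0.363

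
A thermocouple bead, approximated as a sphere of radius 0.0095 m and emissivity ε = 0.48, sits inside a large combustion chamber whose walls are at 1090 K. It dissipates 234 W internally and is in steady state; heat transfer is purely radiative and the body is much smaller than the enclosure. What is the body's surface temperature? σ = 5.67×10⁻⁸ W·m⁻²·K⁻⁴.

For a small grey body in a large enclosure, net radiated power = εσA(T⁴ − T_w⁴).
Steady state: P = εσA(T⁴ − T_w⁴) with A = 4πr² = 0.001134 m².
T⁴ = P/(εσA) + T_w⁴ = 234/(0.48·5.67×10⁻⁸·0.001134) + (1090)⁴
    = 7.581×10¹² + 1.412×10¹² = 8.993×10¹² K⁴.

T ≈ 1730 K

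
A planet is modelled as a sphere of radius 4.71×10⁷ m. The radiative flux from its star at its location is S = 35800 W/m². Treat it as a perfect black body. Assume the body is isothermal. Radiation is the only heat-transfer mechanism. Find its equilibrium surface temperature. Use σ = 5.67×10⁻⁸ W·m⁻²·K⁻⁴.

T ≈ 630 K

At equilibrium, absorbed power = emitted power.
Absorbing cross-section = πr² = 6.969×10¹⁵ m²; emitting surface = 4πr² = 2.788×10¹⁶ m² (ratio 4).
S·A_cross = εσ·A_surf·T⁴  ⇒  T⁴ = S/(4σ).
T⁴ = 1.00·35800/(4·5.67×10⁻⁸) = 1.578×10¹¹ K⁴.
T = (1.578×10¹¹)^(1/4).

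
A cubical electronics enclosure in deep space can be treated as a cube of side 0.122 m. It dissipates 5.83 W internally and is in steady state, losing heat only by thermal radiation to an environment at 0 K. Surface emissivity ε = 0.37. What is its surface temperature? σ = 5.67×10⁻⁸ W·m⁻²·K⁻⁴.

Steady state: internal power = radiated power, P = εσA T⁴.
Radiating area A = 6L² = 0.08930 m².
T⁴ = P/(εσA) = 5.83/(0.37·5.67×10⁻⁸·0.08930) = 3.112×10⁹ K⁴.
T = (3.112×10⁹)^(1/4).

T ≈ 236 K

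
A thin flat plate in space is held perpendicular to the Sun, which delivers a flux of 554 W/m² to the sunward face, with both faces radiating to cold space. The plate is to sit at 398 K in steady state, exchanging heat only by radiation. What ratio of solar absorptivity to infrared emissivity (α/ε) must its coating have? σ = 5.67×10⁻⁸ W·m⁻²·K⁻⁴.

α/ε ≈ 5.14

Balance: αS·A = εσ·2A·T⁴ ⇒ α/ε = 2σT⁴/S.
α/ε = 2·5.67×10⁻⁸·(398)⁴/554 = 2·5.67×10⁻⁸·2.509×10¹⁰/554.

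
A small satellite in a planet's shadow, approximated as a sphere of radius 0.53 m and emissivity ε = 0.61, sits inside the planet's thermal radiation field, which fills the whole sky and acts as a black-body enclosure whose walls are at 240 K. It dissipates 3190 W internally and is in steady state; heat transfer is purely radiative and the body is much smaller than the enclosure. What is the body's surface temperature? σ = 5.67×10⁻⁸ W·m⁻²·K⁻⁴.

T ≈ 414 K

For a small grey body in a large enclosure, net radiated power = εσA(T⁴ − T_w⁴).
Steady state: P = εσA(T⁴ − T_w⁴) with A = 4πr² = 3.530 m².
T⁴ = P/(εσA) + T_w⁴ = 3190/(0.61·5.67×10⁻⁸·3.530) + (240)⁴
    = 2.613×10¹⁰ + 3.318×10⁹ = 2.945×10¹⁰ K⁴.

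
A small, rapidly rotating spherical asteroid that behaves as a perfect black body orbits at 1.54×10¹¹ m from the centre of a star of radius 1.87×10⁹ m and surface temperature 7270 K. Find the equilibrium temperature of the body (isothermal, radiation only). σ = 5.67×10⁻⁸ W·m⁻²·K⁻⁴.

The star's surface emits σT_*⁴; at distance d the flux is S = σT_*⁴(R_*/d)².
S = 5.67×10⁻⁸·(7270)⁴·(1.87×10⁹/1.54×10¹¹)² = 23350 W/m².
For an isothermal sphere T⁴ = (1−a)S/(4σ) = 1.030×10¹¹ K⁴.

T ≈ 566 K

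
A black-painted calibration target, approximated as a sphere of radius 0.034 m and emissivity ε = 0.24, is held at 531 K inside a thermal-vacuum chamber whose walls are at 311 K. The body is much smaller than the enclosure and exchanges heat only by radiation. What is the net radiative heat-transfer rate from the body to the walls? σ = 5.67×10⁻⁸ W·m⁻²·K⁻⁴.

For a small grey body in a large enclosure: P_net = εσA(T_body⁴ − T_wall⁴).
A = 4πr² = 0.01453 m²; T_body⁴ − T_wall⁴ = 7.950×10¹⁰ − 9.355×10⁹ = 7.015×10¹⁰ K⁴.
|P_net| = 0.24·5.67×10⁻⁸·0.01453·7.015×10¹⁰.

P_net ≈ 13.9 W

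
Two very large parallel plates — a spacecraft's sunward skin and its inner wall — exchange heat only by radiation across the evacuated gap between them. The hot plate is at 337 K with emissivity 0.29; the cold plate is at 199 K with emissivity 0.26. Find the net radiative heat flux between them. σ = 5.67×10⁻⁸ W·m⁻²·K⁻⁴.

q ≈ 102 W/m²

For two infinite grey parallel plates, q = σ(T₁⁴ − T₂⁴)/(1/ε₁ + 1/ε₂ − 1).
T₁⁴ − T₂⁴ = 1.290×10¹⁰ − 1.568×10⁹ = 1.133×10¹⁰ K⁴.
1/ε₁ + 1/ε₂ − 1 = 3.448 + 3.846 − 1 = 6.294.
q = 5.67×10⁻⁸ × 1.133×10¹⁰ / 6.294.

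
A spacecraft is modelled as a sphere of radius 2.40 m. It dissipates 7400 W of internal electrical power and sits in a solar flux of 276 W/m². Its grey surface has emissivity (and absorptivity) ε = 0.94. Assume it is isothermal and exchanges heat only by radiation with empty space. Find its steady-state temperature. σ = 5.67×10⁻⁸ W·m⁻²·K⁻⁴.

At steady state, absorbed solar power + internal power = radiated power.
Absorbed: α·S·A_cross = 0.94·276·18.10 = 4695 W (cross-section πr²).
Total input = 4695 + 7400 = 12090 W.
Radiated: εσ·A_surf·T⁴ with A_surf = 4πr² = 72.38 m².
T⁴ = 12090/(0.94·5.67×10⁻⁸·72.38) = 3.135×10⁹ K⁴.

T ≈ 237 K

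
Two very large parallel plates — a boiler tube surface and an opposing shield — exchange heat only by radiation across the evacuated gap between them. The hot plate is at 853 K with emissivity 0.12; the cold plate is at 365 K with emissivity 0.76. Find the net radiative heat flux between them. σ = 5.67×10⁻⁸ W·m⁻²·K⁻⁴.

q ≈ 3350 W/m²

For two infinite grey parallel plates, q = σ(T₁⁴ − T₂⁴)/(1/ε₁ + 1/ε₂ − 1).
T₁⁴ − T₂⁴ = 5.294×10¹¹ − 1.775×10¹⁰ = 5.117×10¹¹ K⁴.
1/ε₁ + 1/ε₂ − 1 = 8.333 + 1.316 − 1 = 8.649.
q = 5.67×10⁻⁸ × 5.117×10¹¹ / 8.649.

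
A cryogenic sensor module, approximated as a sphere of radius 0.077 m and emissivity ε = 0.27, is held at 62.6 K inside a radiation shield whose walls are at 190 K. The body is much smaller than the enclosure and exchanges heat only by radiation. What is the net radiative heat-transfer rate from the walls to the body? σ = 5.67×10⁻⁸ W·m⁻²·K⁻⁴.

P_net ≈ 1.47 W

For a small grey body in a large enclosure: P_net = εσA(T_body⁴ − T_wall⁴).
A = 4πr² = 0.07451 m²; T_body⁴ − T_wall⁴ = 1.536×10⁷ − 1.303×10⁹ = -1.288×10⁹ K⁴.
|P_net| = 0.27·5.67×10⁻⁸·0.07451·1.288×10⁹.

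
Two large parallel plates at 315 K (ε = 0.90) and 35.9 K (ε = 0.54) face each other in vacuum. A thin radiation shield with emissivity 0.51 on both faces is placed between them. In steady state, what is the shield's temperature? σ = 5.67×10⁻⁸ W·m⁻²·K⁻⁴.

In steady state the net flux on the hot side equals that on the cold side.
σ(T₁⁴−T_s⁴)/D₁ = σ(T_s⁴−T₂⁴)/D₂, with D₁ = 1/ε₁+1/ε_s−1 = 2.072, D₂ = 1/ε_s+1/ε₂−1 = 2.813.
Solve for T_s⁴: T_s⁴ = (D₂·T₁⁴ + D₁·T₂⁴)/(D₁+D₂) = 5.670×10⁹ K⁴.

T_s ≈ 274 K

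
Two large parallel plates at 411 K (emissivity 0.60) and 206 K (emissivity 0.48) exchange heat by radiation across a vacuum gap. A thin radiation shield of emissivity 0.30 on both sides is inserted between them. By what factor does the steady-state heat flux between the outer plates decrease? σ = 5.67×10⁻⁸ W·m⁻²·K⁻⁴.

factor ≈ 3.06

Without shield: q₀ = σΔ(T⁴)/(1/ε₁+1/ε₂−1) with denominator 2.750.
With shield the two gaps are in series; the resistances add: (1/ε₁+1/ε_s−1)+(1/ε_s+1/ε₂−1) = 4.000+4.417 = 8.417.
Heat-flux ratio q₀/q = 8.417/2.750.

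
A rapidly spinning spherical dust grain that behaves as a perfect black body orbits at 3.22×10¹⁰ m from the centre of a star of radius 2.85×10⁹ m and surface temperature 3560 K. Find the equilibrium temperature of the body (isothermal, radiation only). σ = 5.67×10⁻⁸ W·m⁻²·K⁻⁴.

The star's surface emits σT_*⁴; at distance d the flux is S = σT_*⁴(R_*/d)².
S = 5.67×10⁻⁸·(3560)⁴·(2.85×10⁹/3.22×10¹⁰)² = 71340 W/m².
For an isothermal sphere T⁴ = (1−a)S/(4σ) = 3.146×10¹¹ K⁴.

T ≈ 749 K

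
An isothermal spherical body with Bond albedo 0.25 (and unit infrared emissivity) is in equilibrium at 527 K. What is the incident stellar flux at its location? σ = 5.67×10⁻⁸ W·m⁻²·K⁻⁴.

(1−a)S·πr² = σ·4πr²·T⁴ ⇒ S = 4σT⁴/(1−a).
S = 4·5.67×10⁻⁸·7.713×10¹⁰/0.750.

S ≈ 23300 W/m²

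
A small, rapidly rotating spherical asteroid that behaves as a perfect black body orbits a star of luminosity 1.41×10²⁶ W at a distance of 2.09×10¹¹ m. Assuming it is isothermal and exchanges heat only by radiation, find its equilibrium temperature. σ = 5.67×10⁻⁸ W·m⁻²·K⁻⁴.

First find the stellar flux at distance d: S = L/(4πd²) = 1.41×10²⁶/(4π·(2.09×10¹¹)²) = 256.9 W/m².
For an isothermal sphere, absorbed (1−a)S·πr² = emitted σ·4πr²·T⁴, so T⁴ = (1−a)S/(4σ).
T⁴ = 1.00·256.9/(4·5.67×10⁻⁸) = 1.133×10⁹ K⁴.

T ≈ 183 K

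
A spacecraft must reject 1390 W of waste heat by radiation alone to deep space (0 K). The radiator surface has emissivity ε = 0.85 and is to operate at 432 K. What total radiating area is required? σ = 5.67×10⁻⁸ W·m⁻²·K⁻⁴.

P = εσA T⁴ ⇒ A = P/(εσT⁴).
T⁴ = 3.483×10¹⁰ K⁴.
A = 1390/(0.85 × 5.67×10⁻⁸ × 3.483×10¹⁰).

A ≈ 0.828 m²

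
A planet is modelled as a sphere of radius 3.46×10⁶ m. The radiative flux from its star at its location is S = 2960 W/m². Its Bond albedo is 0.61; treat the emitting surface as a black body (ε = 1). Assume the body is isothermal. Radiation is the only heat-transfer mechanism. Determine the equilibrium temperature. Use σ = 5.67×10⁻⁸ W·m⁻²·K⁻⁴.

T ≈ 267 K

At equilibrium, absorbed power = emitted power.
Absorbing cross-section = πr² = 3.761×10¹³ m²; emitting surface = 4πr² = 1.504×10¹⁴ m² (ratio 4).
(1−a)S·A_cross = εσ·A_surf·T⁴  ⇒  T⁴ = (1−a)S/(4σ).
T⁴ = 0.390·2960/(4·5.67×10⁻⁸) = 5.090×10⁹ K⁴.
T = (5.090×10⁹)^(1/4).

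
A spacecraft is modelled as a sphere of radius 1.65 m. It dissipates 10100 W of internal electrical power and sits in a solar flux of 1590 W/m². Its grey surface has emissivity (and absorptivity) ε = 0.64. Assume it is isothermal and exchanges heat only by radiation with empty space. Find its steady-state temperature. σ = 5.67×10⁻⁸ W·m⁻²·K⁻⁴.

T ≈ 351 K

At steady state, absorbed solar power + internal power = radiated power.
Absorbed: α·S·A_cross = 0.64·1590·8.553 = 8704 W (cross-section πr²).
Total input = 8704 + 10100 = 18800 W.
Radiated: εσ·A_surf·T⁴ with A_surf = 4πr² = 34.21 m².
T⁴ = 18800/(0.64·5.67×10⁻⁸·34.21) = 1.515×10¹⁰ K⁴.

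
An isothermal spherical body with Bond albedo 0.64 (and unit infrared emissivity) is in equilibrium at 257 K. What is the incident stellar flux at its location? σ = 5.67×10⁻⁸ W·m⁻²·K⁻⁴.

S ≈ 2750 W/m²

(1−a)S·πr² = σ·4πr²·T⁴ ⇒ S = 4σT⁴/(1−a).
S = 4·5.67×10⁻⁸·4.362×10⁹/0.360.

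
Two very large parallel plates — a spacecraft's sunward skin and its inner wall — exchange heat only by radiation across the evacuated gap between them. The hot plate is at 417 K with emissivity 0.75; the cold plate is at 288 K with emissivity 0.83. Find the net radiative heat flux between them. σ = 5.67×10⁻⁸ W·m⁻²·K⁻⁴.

q ≈ 861 W/m²

For two infinite grey parallel plates, q = σ(T₁⁴ − T₂⁴)/(1/ε₁ + 1/ε₂ − 1).
T₁⁴ − T₂⁴ = 3.024×10¹⁰ − 6.880×10⁹ = 2.336×10¹⁰ K⁴.
1/ε₁ + 1/ε₂ − 1 = 1.333 + 1.205 − 1 = 1.538.
q = 5.67×10⁻⁸ × 2.336×10¹⁰ / 1.538.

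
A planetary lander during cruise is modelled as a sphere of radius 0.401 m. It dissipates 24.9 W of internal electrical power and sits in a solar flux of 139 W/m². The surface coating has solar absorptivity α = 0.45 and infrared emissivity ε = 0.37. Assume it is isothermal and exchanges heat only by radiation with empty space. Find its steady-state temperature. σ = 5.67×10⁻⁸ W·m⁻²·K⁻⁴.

T ≈ 191 K

At steady state, absorbed solar power + internal power = radiated power.
Absorbed: α·S·A_cross = 0.45·139·0.5052 = 31.60 W (cross-section πr²).
Total input = 31.60 + 24.9 = 56.50 W.
Radiated: εσ·A_surf·T⁴ with A_surf = 4πr² = 2.021 m².
T⁴ = 56.50/(0.37·5.67×10⁻⁸·2.021) = 1.333×10⁹ K⁴.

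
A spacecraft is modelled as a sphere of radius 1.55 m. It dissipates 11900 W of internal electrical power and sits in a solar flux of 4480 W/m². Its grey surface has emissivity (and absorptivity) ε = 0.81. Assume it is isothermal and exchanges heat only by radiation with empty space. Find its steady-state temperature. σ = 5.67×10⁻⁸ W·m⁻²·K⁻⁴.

At steady state, absorbed solar power + internal power = radiated power.
Absorbed: α·S·A_cross = 0.81·4480·7.548 = 27390 W (cross-section πr²).
Total input = 27390 + 11900 = 39290 W.
Radiated: εσ·A_surf·T⁴ with A_surf = 4πr² = 30.19 m².
T⁴ = 39290/(0.81·5.67×10⁻⁸·30.19) = 2.834×10¹⁰ K⁴.

T ≈ 410 K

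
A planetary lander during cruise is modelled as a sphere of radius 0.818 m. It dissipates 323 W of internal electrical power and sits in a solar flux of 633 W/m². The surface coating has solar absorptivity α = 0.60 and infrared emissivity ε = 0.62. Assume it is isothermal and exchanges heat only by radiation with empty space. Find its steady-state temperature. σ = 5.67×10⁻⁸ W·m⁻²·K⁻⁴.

T ≈ 248 K

At steady state, absorbed solar power + internal power = radiated power.
Absorbed: α·S·A_cross = 0.60·633·2.102 = 798.4 W (cross-section πr²).
Total input = 798.4 + 323 = 1121 W.
Radiated: εσ·A_surf·T⁴ with A_surf = 4πr² = 8.408 m².
T⁴ = 1121/(0.62·5.67×10⁻⁸·8.408) = 3.794×10⁹ K⁴.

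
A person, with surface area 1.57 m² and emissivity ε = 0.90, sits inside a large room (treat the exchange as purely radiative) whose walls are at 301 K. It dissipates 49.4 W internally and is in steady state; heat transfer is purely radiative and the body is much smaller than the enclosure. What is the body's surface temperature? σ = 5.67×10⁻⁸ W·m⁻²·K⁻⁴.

For a small grey body in a large enclosure, net radiated power = εσA(T⁴ − T_w⁴).
Steady state: P = εσA(T⁴ − T_w⁴) with A = 1.57 m².
T⁴ = P/(εσA) + T_w⁴ = 49.4/(0.90·5.67×10⁻⁸·1.570) + (301)⁴
    = 6.166×10⁸ + 8.209×10⁹ = 8.825×10⁹ K⁴.

T ≈ 306 K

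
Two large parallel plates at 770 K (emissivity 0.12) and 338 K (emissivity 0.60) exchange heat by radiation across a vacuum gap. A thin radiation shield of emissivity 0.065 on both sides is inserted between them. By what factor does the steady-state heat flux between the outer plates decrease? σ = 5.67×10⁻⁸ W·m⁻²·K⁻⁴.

Without shield: q₀ = σΔ(T⁴)/(1/ε₁+1/ε₂−1) with denominator 9.000.
With shield the two gaps are in series; the resistances add: (1/ε₁+1/ε_s−1)+(1/ε_s+1/ε₂−1) = 22.72+16.05 = 38.77.
Heat-flux ratio q₀/q = 38.77/9.000.

factor ≈ 4.31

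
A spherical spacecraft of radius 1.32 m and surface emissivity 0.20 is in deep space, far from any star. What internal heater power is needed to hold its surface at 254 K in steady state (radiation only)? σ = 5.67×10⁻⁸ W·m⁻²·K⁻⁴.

P ≈ 1030 W

P = εσ·4πr²·T⁴.
4πr² = 21.90 m²; T⁴ = 4.162×10⁹ K⁴.
P = 0.20·5.67×10⁻⁸·21.90·4.162×10⁹.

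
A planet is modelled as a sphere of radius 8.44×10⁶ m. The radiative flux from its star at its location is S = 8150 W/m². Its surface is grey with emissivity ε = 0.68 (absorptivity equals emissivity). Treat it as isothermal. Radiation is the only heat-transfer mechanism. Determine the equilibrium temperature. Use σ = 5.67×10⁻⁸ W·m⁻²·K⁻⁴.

At equilibrium, absorbed power = emitted power.
Absorbing cross-section = πr² = 2.238×10¹⁴ m²; emitting surface = 4πr² = 8.951×10¹⁴ m² (ratio 4).
εS·A_cross = εσ·A_surf·T⁴  ⇒  T⁴ = S/(4σ)   (ε cancels).
T⁴ = 8150/(4·5.67×10⁻⁸) = 3.593×10¹⁰ K⁴.
T = (3.593×10¹⁰)^(1/4).

T ≈ 435 K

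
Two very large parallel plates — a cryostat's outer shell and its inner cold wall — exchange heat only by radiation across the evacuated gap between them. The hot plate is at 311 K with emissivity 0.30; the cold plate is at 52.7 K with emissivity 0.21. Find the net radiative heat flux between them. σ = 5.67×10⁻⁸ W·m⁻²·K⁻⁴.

For two infinite grey parallel plates, q = σ(T₁⁴ − T₂⁴)/(1/ε₁ + 1/ε₂ − 1).
T₁⁴ − T₂⁴ = 9.355×10⁹ − 7.713×10⁶ = 9.347×10⁹ K⁴.
1/ε₁ + 1/ε₂ − 1 = 3.333 + 4.762 − 1 = 7.095.
q = 5.67×10⁻⁸ × 9.347×10⁹ / 7.095.

q ≈ 74.7 W/m²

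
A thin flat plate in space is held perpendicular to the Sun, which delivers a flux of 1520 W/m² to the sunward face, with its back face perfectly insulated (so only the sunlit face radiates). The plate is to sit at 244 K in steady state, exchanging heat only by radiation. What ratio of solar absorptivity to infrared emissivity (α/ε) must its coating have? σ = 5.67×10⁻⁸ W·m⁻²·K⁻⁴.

α/ε ≈ 0.132

Balance: αS·A = εσ·1A·T⁴ ⇒ α/ε = σT⁴/S.
α/ε = 5.67×10⁻⁸·(244)⁴/1520 = 5.67×10⁻⁸·3.545×10⁹/1520.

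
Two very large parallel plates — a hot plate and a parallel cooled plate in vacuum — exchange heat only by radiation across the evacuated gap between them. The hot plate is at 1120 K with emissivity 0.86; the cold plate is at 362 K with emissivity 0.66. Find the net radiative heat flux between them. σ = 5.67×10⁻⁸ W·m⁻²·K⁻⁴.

For two infinite grey parallel plates, q = σ(T₁⁴ − T₂⁴)/(1/ε₁ + 1/ε₂ − 1).
T₁⁴ − T₂⁴ = 1.574×10¹² − 1.717×10¹⁰ = 1.556×10¹² K⁴.
1/ε₁ + 1/ε₂ − 1 = 1.163 + 1.515 − 1 = 1.678.
q = 5.67×10⁻⁸ × 1.556×10¹² / 1.678.

q ≈ 52600 W/m²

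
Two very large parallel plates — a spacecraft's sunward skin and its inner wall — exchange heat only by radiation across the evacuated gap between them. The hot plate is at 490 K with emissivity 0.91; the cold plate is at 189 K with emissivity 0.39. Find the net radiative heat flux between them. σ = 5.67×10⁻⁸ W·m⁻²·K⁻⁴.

q ≈ 1200 W/m²

For two infinite grey parallel plates, q = σ(T₁⁴ − T₂⁴)/(1/ε₁ + 1/ε₂ − 1).
T₁⁴ − T₂⁴ = 5.765×10¹⁰ − 1.276×10⁹ = 5.637×10¹⁰ K⁴.
1/ε₁ + 1/ε₂ − 1 = 1.099 + 2.564 − 1 = 2.663.
q = 5.67×10⁻⁸ × 5.637×10¹⁰ / 2.663.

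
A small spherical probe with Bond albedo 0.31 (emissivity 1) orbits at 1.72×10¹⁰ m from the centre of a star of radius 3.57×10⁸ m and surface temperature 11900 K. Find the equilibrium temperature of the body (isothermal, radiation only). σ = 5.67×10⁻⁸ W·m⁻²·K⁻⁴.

T ≈ 1100 K

The star's surface emits σT_*⁴; at distance d the flux is S = σT_*⁴(R_*/d)².
S = 5.67×10⁻⁸·(11900)⁴·(3.57×10⁸/1.72×10¹⁰)² = 4.898×10⁵ W/m².
For an isothermal sphere T⁴ = (1−a)S/(4σ) = 1.490×10¹² K⁴.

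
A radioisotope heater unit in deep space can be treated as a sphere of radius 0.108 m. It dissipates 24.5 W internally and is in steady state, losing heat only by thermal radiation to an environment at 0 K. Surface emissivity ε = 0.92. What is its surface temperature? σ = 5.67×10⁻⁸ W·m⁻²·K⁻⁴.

Steady state: internal power = radiated power, P = εσA T⁴.
Radiating area A = 4πr² = 0.1466 m².
T⁴ = P/(εσA) = 24.5/(0.92·5.67×10⁻⁸·0.1466) = 3.204×10⁹ K⁴.
T = (3.204×10⁹)^(1/4).

T ≈ 238 K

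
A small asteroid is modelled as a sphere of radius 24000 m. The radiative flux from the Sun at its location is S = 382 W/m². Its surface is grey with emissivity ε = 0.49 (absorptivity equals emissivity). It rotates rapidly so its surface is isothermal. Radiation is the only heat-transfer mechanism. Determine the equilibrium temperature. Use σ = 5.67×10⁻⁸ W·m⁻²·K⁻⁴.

T ≈ 203 K

At equilibrium, absorbed power = emitted power.
Absorbing cross-section = πr² = 1.810×10⁹ m²; emitting surface = 4πr² = 7.238×10⁹ m² (ratio 4).
εS·A_cross = εσ·A_surf·T⁴  ⇒  T⁴ = S/(4σ)   (ε cancels).
T⁴ = 382/(4·5.67×10⁻⁸) = 1.684×10⁹ K⁴.
T = (1.684×10⁹)^(1/4).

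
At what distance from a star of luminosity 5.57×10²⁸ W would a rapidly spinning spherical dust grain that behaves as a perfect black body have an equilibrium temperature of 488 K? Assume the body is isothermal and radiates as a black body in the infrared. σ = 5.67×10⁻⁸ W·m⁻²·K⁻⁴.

d ≈ 5.87×10¹¹ m

For an isothermal black-emitting sphere, (1−a)S·πr² = σ·4πr²·T⁴ ⇒ S = 4σT⁴/(1−a).
S = 4·5.67×10⁻⁸·(488)⁴/1.00 = 12860 W/m².
Flux falls as S = L/(4πd²), so d = √(L/(4πS)) = √(5.57×10²⁸/(4π·12860)).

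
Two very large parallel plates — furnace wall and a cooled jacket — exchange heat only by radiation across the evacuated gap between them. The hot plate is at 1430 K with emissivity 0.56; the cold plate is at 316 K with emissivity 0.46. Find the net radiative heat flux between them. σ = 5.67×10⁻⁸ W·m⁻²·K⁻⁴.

q ≈ 79900 W/m²

For two infinite grey parallel plates, q = σ(T₁⁴ − T₂⁴)/(1/ε₁ + 1/ε₂ − 1).
T₁⁴ − T₂⁴ = 4.182×10¹² − 9.971×10⁹ = 4.172×10¹² K⁴.
1/ε₁ + 1/ε₂ − 1 = 1.786 + 2.174 − 1 = 2.960.
q = 5.67×10⁻⁸ × 4.172×10¹² / 2.960.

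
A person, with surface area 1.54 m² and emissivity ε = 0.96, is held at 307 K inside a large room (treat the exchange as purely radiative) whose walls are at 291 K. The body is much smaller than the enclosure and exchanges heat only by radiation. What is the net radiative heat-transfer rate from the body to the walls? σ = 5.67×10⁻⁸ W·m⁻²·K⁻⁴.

For a small grey body in a large enclosure: P_net = εσA(T_body⁴ − T_wall⁴).
A = 1.54 m²; T_body⁴ − T_wall⁴ = 8.883×10⁹ − 7.171×10⁹ = 1.712×10⁹ K⁴.
|P_net| = 0.96·5.67×10⁻⁸·1.540·1.712×10⁹.

P_net ≈ 144 W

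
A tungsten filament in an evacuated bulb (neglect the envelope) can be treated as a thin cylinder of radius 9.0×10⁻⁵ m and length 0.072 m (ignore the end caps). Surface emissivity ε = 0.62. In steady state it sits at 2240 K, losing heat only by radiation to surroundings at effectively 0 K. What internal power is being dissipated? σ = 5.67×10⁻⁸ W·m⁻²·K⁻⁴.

Steady state: P = εσA T⁴.
A = 2πrL = 4.072×10⁻⁵ m²; T⁴ = (2240)⁴ = 2.518×10¹³ K⁴.
P = 0.62 × 5.67×10⁻⁸ × 4.072×10⁻⁵ × 2.518×10¹³.

P ≈ 36.0 W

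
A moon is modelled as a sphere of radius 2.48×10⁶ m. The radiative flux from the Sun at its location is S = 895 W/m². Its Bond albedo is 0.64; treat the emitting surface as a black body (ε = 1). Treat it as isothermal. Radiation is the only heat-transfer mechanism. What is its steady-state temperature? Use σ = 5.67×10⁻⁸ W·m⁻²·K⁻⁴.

T ≈ 194 K

At equilibrium, absorbed power = emitted power.
Absorbing cross-section = πr² = 1.932×10¹³ m²; emitting surface = 4πr² = 7.729×10¹³ m² (ratio 4).
(1−a)S·A_cross = εσ·A_surf·T⁴  ⇒  T⁴ = (1−a)S/(4σ).
T⁴ = 0.360·895/(4·5.67×10⁻⁸) = 1.421×10⁹ K⁴.
T = (1.421×10⁹)^(1/4).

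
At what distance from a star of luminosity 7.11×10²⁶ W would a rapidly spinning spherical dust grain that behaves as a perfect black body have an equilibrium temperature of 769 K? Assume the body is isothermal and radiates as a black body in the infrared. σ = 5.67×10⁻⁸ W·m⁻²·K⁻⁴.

For an isothermal black-emitting sphere, (1−a)S·πr² = σ·4πr²·T⁴ ⇒ S = 4σT⁴/(1−a).
S = 4·5.67×10⁻⁸·(769)⁴/1.00 = 79310 W/m².
Flux falls as S = L/(4πd²), so d = √(L/(4πS)) = √(7.11×10²⁶/(4π·79310)).

d ≈ 2.67×10¹⁰ m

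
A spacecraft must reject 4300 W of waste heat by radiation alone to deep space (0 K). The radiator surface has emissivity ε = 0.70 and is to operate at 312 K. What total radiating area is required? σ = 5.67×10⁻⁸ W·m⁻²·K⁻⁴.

A ≈ 11.4 m²

P = εσA T⁴ ⇒ A = P/(εσT⁴).
T⁴ = 9.476×10⁹ K⁴.
A = 4300/(0.70 × 5.67×10⁻⁸ × 9.476×10⁹).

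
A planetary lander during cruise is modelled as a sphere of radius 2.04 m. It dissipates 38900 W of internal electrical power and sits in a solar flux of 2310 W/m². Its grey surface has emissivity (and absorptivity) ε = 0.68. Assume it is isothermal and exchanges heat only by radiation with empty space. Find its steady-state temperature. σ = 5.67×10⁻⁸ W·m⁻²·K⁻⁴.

At steady state, absorbed solar power + internal power = radiated power.
Absorbed: α·S·A_cross = 0.68·2310·13.07 = 20540 W (cross-section πr²).
Total input = 20540 + 38900 = 59440 W.
Radiated: εσ·A_surf·T⁴ with A_surf = 4πr² = 52.30 m².
T⁴ = 59440/(0.68·5.67×10⁻⁸·52.30) = 2.948×10¹⁰ K⁴.

T ≈ 414 K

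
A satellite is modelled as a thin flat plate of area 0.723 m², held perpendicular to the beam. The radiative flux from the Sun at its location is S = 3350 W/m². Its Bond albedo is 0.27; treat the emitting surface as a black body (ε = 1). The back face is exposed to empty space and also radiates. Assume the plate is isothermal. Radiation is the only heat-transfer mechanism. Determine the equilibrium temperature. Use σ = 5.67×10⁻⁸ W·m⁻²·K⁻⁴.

T ≈ 383 K

At equilibrium, absorbed power = emitted power.
Absorbing cross-section = A = 0.7230 m²; emitting surface = 2A = 1.446 m² (ratio 2).
(1−a)S·A_cross = εσ·A_surf·T⁴  ⇒  T⁴ = (1−a)S/(2σ).
T⁴ = 0.730·3350/(2·5.67×10⁻⁸) = 2.157×10¹⁰ K⁴.
T = (2.157×10¹⁰)^(1/4).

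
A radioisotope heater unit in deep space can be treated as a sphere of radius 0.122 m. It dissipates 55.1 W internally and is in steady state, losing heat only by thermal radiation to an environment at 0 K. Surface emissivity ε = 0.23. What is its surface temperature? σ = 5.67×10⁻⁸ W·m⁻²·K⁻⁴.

Steady state: internal power = radiated power, P = εσA T⁴.
Radiating area A = 4πr² = 0.1870 m².
T⁴ = P/(εσA) = 55.1/(0.23·5.67×10⁻⁸·0.1870) = 2.259×10¹⁰ K⁴.
T = (2.259×10¹⁰)^(1/4).

T ≈ 388 K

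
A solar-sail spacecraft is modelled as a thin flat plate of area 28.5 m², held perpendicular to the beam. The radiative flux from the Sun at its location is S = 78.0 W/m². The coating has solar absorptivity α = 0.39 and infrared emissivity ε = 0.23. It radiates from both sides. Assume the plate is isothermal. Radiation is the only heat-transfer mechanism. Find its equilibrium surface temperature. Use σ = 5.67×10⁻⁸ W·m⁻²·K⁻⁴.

T ≈ 185 K

At equilibrium, absorbed power = emitted power.
Absorbing cross-section = A = 28.50 m²; emitting surface = 2A = 57.00 m² (ratio 2).
αS·A_cross = εσ·A_surf·T⁴  ⇒  T⁴ = αS/(ε·2σ).
T⁴ = 0.390·78.0/(0.23·2·5.67×10⁻⁸) = 1.166×10⁹ K⁴.
T = (1.166×10⁹)^(1/4).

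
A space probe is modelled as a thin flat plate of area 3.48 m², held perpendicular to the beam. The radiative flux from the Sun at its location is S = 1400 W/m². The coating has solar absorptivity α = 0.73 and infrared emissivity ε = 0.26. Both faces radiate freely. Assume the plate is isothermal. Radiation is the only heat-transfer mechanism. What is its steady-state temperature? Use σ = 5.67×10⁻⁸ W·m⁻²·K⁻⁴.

At equilibrium, absorbed power = emitted power.
Absorbing cross-section = A = 3.480 m²; emitting surface = 2A = 6.960 m² (ratio 2).
αS·A_cross = εσ·A_surf·T⁴  ⇒  T⁴ = αS/(ε·2σ).
T⁴ = 0.730·1400/(0.26·2·5.67×10⁻⁸) = 3.466×10¹⁰ K⁴.
T = (3.466×10¹⁰)^(1/4).

T ≈ 431 K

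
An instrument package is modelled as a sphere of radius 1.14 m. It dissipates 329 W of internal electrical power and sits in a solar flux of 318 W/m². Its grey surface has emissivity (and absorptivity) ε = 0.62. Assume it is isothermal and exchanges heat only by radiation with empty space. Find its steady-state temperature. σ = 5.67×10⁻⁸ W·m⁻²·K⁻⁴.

At steady state, absorbed solar power + internal power = radiated power.
Absorbed: α·S·A_cross = 0.62·318·4.083 = 805.0 W (cross-section πr²).
Total input = 805.0 + 329 = 1134 W.
Radiated: εσ·A_surf·T⁴ with A_surf = 4πr² = 16.33 m².
T⁴ = 1134/(0.62·5.67×10⁻⁸·16.33) = 1.975×10⁹ K⁴.

T ≈ 211 K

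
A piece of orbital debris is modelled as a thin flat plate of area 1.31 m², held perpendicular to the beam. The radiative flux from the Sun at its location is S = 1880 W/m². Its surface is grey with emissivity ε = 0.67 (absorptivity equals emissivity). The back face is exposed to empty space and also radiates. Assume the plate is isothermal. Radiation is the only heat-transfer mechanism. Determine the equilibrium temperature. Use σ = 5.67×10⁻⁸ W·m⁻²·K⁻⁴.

T ≈ 359 K

At equilibrium, absorbed power = emitted power.
Absorbing cross-section = A = 1.310 m²; emitting surface = 2A = 2.620 m² (ratio 2).
εS·A_cross = εσ·A_surf·T⁴  ⇒  T⁴ = S/(2σ)   (ε cancels).
T⁴ = 1880/(2·5.67×10⁻⁸) = 1.658×10¹⁰ K⁴.
T = (1.658×10¹⁰)^(1/4).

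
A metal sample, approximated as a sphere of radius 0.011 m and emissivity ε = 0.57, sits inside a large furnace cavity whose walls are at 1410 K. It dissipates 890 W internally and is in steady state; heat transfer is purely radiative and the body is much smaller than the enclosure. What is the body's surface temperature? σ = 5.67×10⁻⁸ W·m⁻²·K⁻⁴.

For a small grey body in a large enclosure, net radiated power = εσA(T⁴ − T_w⁴).
Steady state: P = εσA(T⁴ − T_w⁴) with A = 4πr² = 0.001521 m².
T⁴ = P/(εσA) + T_w⁴ = 890/(0.57·5.67×10⁻⁸·0.001521) + (1410)⁴
    = 1.811×10¹³ + 3.953×10¹² = 2.206×10¹³ K⁴.

T ≈ 2170 K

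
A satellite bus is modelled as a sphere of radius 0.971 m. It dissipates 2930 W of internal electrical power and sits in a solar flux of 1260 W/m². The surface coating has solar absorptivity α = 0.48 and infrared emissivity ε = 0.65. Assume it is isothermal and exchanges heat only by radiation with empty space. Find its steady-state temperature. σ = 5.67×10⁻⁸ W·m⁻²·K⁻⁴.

At steady state, absorbed solar power + internal power = radiated power.
Absorbed: α·S·A_cross = 0.48·1260·2.962 = 1791 W (cross-section πr²).
Total input = 1791 + 2930 = 4721 W.
Radiated: εσ·A_surf·T⁴ with A_surf = 4πr² = 11.85 m².
T⁴ = 4721/(0.65·5.67×10⁻⁸·11.85) = 1.081×10¹⁰ K⁴.

T ≈ 322 K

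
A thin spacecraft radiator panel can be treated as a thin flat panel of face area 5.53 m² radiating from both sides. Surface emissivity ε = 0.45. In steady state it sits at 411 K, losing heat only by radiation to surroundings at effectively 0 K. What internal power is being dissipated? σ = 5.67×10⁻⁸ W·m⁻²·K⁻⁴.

P ≈ 8050 W

Steady state: P = εσA T⁴.
A = 2·5.53 = 11.06 m²; T⁴ = (411)⁴ = 2.853×10¹⁰ K⁴.
P = 0.45 × 5.67×10⁻⁸ × 11.06 × 2.853×10¹⁰.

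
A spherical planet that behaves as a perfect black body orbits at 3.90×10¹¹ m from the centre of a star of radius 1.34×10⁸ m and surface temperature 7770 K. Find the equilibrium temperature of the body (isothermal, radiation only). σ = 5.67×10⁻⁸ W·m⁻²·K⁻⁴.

T ≈ 102 K

The star's surface emits σT_*⁴; at distance d the flux is S = σT_*⁴(R_*/d)².
S = 5.67×10⁻⁸·(7770)⁴·(1.34×10⁸/3.90×10¹¹)² = 24.40 W/m².
For an isothermal sphere T⁴ = (1−a)S/(4σ) = 1.076×10⁸ K⁴.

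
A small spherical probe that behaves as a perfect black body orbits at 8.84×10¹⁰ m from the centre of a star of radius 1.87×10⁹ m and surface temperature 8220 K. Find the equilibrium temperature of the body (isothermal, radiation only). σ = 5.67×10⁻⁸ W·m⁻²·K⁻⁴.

The star's surface emits σT_*⁴; at distance d the flux is S = σT_*⁴(R_*/d)².
S = 5.67×10⁻⁸·(8220)⁴·(1.87×10⁹/8.84×10¹⁰)² = 1.158×10⁵ W/m².
For an isothermal sphere T⁴ = (1−a)S/(4σ) = 5.107×10¹¹ K⁴.

T ≈ 845 K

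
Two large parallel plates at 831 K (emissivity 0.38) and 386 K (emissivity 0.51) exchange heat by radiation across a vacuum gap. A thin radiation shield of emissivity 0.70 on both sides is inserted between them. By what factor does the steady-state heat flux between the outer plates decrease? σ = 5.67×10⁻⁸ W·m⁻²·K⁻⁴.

Without shield: q₀ = σΔ(T⁴)/(1/ε₁+1/ε₂−1) with denominator 3.592.
With shield the two gaps are in series; the resistances add: (1/ε₁+1/ε_s−1)+(1/ε_s+1/ε₂−1) = 3.060+2.389 = 5.450.
Heat-flux ratio q₀/q = 5.450/3.592.

factor ≈ 1.52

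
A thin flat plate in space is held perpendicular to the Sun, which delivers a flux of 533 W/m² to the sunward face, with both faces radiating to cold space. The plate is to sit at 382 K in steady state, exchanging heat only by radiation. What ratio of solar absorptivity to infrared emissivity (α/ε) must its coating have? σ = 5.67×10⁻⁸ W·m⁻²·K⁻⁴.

α/ε ≈ 4.53

Balance: αS·A = εσ·2A·T⁴ ⇒ α/ε = 2σT⁴/S.
α/ε = 2·5.67×10⁻⁸·(382)⁴/533 = 2·5.67×10⁻⁸·2.129×10¹⁰/533.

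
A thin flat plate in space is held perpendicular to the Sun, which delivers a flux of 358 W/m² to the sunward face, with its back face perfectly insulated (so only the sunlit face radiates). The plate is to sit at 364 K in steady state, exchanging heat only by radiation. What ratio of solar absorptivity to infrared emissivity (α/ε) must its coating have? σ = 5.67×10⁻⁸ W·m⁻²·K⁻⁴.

Balance: αS·A = εσ·1A·T⁴ ⇒ α/ε = σT⁴/S.
α/ε = 5.67×10⁻⁸·(364)⁴/358 = 5.67×10⁻⁸·1.756×10¹⁰/358.

α/ε ≈ 2.78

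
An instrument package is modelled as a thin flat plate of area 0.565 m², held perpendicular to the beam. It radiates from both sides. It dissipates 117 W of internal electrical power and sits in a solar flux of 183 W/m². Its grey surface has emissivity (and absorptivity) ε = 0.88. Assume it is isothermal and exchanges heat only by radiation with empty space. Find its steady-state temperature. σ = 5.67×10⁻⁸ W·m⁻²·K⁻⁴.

At steady state, absorbed solar power + internal power = radiated power.
Absorbed: α·S·A_cross = 0.88·183·0.5650 = 90.99 W (cross-section A).
Total input = 90.99 + 117 = 208.0 W.
Radiated: εσ·A_surf·T⁴ with A_surf = 2A = 1.130 m².
T⁴ = 208.0/(0.88·5.67×10⁻⁸·1.130) = 3.689×10⁹ K⁴.

T ≈ 246 K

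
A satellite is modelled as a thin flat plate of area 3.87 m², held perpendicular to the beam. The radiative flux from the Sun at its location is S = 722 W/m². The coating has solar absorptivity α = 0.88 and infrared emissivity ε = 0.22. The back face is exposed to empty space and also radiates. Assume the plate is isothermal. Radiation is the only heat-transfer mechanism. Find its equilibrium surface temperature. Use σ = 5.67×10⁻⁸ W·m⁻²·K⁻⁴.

T ≈ 399 K

At equilibrium, absorbed power = emitted power.
Absorbing cross-section = A = 3.870 m²; emitting surface = 2A = 7.740 m² (ratio 2).
αS·A_cross = εσ·A_surf·T⁴  ⇒  T⁴ = αS/(ε·2σ).
T⁴ = 0.880·722/(0.22·2·5.67×10⁻⁸) = 2.547×10¹⁰ K⁴.
T = (2.547×10¹⁰)^(1/4).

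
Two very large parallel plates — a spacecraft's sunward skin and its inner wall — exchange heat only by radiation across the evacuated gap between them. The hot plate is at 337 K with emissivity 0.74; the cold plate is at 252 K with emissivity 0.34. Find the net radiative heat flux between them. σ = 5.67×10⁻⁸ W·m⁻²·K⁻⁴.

q ≈ 153 W/m²

For two infinite grey parallel plates, q = σ(T₁⁴ − T₂⁴)/(1/ε₁ + 1/ε₂ − 1).
T₁⁴ − T₂⁴ = 1.290×10¹⁰ − 4.033×10⁹ = 8.865×10⁹ K⁴.
1/ε₁ + 1/ε₂ − 1 = 1.351 + 2.941 − 1 = 3.293.
q = 5.67×10⁻⁸ × 8.865×10⁹ / 3.293.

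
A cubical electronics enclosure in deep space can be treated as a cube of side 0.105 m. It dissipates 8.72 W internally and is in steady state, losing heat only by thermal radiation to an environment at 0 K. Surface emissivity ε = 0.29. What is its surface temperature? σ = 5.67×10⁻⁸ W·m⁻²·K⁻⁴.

Steady state: internal power = radiated power, P = εσA T⁴.
Radiating area A = 6L² = 0.06615 m².
T⁴ = P/(εσA) = 8.72/(0.29·5.67×10⁻⁸·0.06615) = 8.017×10⁹ K⁴.
T = (8.017×10⁹)^(1/4).

T ≈ 299 K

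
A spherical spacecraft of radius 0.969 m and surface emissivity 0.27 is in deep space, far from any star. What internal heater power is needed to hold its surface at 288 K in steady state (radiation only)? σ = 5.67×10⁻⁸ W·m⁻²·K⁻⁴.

P ≈ 1240 W

P = εσ·4πr²·T⁴.
4πr² = 11.80 m²; T⁴ = 6.880×10⁹ K⁴.
P = 0.27·5.67×10⁻⁸·11.80·6.880×10⁹.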